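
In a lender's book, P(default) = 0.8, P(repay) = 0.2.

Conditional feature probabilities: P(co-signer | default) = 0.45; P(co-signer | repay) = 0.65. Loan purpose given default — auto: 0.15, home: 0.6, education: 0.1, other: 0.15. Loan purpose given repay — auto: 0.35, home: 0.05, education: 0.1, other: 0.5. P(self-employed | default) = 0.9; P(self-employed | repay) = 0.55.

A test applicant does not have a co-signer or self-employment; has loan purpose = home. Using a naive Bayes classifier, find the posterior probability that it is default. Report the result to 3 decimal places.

default: 0.8 × (1−0.45) × 0.6 × (1−0.9) = 0.0264
repay: 0.2 × (1−0.65) × 0.05 × (1−0.55) = 0.001575
P(default | x) = 0.0264 / 0.027975 ≈ 0.944

0.944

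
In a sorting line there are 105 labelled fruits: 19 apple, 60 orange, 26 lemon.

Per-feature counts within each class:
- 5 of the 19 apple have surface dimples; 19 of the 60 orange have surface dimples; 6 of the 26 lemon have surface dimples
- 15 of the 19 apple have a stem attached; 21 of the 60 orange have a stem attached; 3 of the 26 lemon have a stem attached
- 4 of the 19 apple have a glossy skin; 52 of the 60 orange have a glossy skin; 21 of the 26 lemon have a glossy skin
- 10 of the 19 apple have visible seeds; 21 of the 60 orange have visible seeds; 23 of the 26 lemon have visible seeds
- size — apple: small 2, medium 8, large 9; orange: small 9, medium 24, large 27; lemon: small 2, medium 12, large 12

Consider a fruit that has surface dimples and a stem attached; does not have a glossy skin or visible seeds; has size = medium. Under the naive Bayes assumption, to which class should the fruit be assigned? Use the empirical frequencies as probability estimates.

apple

apple: (19/105) × (5/19) × (15/19) × (15/19) × (9/19) × (8/19) ≈ 0.00591945
orange: (60/105) × (19/60) × (21/60) × (8/60) × (39/60) × (24/60) ≈ 0.00219556
lemon: (26/105) × (6/26) × (3/26) × (5/26) × (3/26) × (12/26) ≈ 0.0000675246
Highest score → apple.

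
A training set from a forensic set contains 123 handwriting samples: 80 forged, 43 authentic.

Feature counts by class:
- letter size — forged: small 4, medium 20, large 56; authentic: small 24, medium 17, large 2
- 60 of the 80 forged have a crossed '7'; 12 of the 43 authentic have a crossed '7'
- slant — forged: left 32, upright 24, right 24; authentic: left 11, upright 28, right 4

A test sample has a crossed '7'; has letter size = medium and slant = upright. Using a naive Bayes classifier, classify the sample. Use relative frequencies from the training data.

forged

forged: (80/123) × (20/80) × (60/80) × (24/80) ≈ 0.0365854
authentic: (43/123) × (17/43) × (12/43) × (28/43) ≈ 0.0251158
Highest score → forged.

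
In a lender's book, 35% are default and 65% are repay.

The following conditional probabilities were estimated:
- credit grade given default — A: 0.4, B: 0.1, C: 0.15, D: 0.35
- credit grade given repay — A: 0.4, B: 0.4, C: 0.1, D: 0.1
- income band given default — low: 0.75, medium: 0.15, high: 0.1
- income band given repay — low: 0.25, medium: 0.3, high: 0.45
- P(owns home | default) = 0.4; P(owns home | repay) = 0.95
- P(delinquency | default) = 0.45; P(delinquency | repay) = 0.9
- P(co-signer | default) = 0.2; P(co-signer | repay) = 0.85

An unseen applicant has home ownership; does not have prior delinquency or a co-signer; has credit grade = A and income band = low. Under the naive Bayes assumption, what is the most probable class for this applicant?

default

default: 0.35 × 0.4 × 0.75 × 0.4 × (1−0.45) × (1−0.2) = 0.01848
repay: 0.65 × 0.4 × 0.25 × 0.95 × (1−0.9) × (1−0.85) = 0.00092625
Highest score → default.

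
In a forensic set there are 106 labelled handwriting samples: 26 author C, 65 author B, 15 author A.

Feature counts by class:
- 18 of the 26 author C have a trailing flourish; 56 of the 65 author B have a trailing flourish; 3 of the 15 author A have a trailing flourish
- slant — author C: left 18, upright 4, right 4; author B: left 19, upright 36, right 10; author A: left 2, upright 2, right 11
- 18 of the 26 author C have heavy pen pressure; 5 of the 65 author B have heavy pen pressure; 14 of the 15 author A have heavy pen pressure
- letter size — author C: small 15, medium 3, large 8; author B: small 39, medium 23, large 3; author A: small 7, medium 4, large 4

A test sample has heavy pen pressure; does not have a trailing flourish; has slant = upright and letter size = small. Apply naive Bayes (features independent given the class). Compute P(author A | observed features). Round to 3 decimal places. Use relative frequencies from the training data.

0.491

author C: (26/106) × (8/26) × (4/26) × (18/26) × (15/26) ≈ 0.00463754
author B: (65/106) × (9/65) × (36/65) × (5/65) × (39/65) ≈ 0.00217037
author A: (15/106) × (12/15) × (2/15) × (14/15) × (7/15) ≈ 0.00657442
P(author A | x) = 0.00657442 / 0.01338233 ≈ 0.491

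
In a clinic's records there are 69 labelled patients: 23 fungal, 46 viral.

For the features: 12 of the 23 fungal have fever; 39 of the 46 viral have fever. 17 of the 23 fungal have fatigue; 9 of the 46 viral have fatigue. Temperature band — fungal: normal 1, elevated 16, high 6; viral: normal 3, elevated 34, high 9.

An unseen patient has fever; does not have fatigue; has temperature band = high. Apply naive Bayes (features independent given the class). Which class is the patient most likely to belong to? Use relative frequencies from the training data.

viral

fungal: (23/69) × (12/23) × (6/23) × (6/23) ≈ 0.0118353
viral: (46/69) × (39/46) × (37/46) × (9/46) ≈ 0.0889496
Highest score → viral.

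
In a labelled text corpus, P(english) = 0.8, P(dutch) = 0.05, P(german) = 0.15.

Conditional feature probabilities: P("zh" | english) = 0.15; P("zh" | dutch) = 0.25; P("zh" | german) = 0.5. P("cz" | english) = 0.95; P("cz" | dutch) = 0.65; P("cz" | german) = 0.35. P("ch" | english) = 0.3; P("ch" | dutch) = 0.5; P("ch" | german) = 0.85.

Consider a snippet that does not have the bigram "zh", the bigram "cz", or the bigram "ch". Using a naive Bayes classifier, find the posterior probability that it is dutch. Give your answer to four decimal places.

english: 0.8 × (1−0.15) × (1−0.95) × (1−0.3) = 0.0238
dutch: 0.05 × (1−0.25) × (1−0.65) × (1−0.5) = 0.0065625
german: 0.15 × (1−0.5) × (1−0.35) × (1−0.85) = 0.0073125
P(dutch | x) = 0.0065625 / 0.037675 ≈ 0.1742

0.1742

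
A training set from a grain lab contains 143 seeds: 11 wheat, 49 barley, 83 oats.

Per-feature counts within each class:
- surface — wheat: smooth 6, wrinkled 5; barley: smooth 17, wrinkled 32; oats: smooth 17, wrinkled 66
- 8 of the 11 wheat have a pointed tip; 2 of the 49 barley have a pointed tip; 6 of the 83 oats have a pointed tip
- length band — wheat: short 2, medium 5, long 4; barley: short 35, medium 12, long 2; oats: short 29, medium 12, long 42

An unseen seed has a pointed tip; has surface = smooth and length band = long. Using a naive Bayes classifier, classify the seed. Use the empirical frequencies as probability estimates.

wheat

wheat: (11/143) × (6/11) × (8/11) × (4/11) ≈ 0.0110963
barley: (49/143) × (17/49) × (2/49) × (2/49) ≈ 0.000198053
oats: (83/143) × (17/83) × (6/83) × (42/83) ≈ 0.00434868
Highest score → wheat.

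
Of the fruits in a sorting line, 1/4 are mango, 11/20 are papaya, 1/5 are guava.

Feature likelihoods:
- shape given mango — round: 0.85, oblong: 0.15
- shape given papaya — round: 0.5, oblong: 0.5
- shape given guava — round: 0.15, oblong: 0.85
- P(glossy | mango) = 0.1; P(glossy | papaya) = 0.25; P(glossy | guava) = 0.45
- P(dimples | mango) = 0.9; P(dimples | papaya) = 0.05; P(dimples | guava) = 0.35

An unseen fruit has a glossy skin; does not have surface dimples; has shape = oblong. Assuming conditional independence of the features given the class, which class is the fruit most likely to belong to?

mango: 0.25 × 0.15 × 0.1 × (1−0.9) = 0.000375
papaya: 0.55 × 0.5 × 0.25 × (1−0.05) = 0.0653125
guava: 0.2 × 0.85 × 0.45 × (1−0.35) = 0.049725
Highest score → papaya.

papaya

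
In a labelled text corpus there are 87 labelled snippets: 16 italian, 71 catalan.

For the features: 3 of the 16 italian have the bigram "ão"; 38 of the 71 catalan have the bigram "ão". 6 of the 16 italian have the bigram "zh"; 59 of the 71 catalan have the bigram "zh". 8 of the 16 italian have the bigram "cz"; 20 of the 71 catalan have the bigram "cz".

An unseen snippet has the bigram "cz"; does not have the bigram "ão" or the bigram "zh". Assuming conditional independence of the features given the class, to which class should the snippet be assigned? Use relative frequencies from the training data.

italian

italian: (16/87) × (13/16) × (10/16) × (8/16) ≈ 0.0466954
catalan: (71/87) × (33/71) × (12/71) × (20/71) ≈ 0.0180588
Highest score → italian.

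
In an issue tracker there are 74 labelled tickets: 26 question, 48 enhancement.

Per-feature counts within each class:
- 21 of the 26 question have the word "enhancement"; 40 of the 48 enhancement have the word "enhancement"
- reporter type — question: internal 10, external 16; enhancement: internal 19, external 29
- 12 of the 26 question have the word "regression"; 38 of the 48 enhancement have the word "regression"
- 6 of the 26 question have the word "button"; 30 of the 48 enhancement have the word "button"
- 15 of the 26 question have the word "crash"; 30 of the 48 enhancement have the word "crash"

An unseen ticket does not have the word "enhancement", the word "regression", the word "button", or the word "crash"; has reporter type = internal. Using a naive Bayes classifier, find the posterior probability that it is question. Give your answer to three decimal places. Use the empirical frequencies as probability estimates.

0.784

question: (26/74) × (5/26) × (10/26) × (14/26) × (20/26) × (11/26) ≈ 0.00455403
enhancement: (48/74) × (8/48) × (19/48) × (10/48) × (18/48) × (18/48) ≈ 0.0012537
P(question | x) = 0.00455403 / 0.00580773 ≈ 0.784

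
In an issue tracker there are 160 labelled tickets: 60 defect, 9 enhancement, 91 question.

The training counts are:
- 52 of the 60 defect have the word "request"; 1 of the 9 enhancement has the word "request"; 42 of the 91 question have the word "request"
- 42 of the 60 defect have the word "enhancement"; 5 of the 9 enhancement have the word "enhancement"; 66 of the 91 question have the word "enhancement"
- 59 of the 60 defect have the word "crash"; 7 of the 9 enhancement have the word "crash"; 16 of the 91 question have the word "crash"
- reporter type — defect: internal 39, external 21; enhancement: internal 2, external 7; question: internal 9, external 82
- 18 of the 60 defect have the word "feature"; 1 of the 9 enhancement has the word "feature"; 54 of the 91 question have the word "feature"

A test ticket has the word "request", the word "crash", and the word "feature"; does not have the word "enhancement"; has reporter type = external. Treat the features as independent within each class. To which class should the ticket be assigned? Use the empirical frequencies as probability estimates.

defect: (60/160) × (52/60) × (18/60) × (59/60) × (21/60) × (18/60) = 0.010066875
enhancement: (9/160) × (1/9) × (4/9) × (7/9) × (7/9) × (1/9) ≈ 0.000186709
question: (91/160) × (42/91) × (25/91) × (16/91) × (82/91) × (54/91) ≈ 0.00678003
Highest score → defect.

defect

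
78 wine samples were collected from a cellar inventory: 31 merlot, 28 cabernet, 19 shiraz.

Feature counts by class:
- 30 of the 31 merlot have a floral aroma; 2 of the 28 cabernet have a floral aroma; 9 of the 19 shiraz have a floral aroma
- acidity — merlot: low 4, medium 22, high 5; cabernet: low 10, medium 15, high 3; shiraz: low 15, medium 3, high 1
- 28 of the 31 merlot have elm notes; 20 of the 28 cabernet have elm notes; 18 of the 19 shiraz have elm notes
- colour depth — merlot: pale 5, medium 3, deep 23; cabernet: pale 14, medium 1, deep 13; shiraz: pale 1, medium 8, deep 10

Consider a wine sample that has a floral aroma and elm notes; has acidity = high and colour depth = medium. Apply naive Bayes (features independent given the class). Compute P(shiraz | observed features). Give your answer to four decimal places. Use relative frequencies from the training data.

merlot: (31/78) × (30/31) × (5/31) × (28/31) × (3/31) ≈ 0.00542239
cabernet: (28/78) × (2/28) × (3/28) × (20/28) × (1/28) ≈ 0.000070083
shiraz: (19/78) × (9/19) × (1/19) × (18/19) × (8/19) ≈ 0.00242242
P(shiraz | x) = 0.00242242 / 0.007914893 ≈ 0.3061

0.3061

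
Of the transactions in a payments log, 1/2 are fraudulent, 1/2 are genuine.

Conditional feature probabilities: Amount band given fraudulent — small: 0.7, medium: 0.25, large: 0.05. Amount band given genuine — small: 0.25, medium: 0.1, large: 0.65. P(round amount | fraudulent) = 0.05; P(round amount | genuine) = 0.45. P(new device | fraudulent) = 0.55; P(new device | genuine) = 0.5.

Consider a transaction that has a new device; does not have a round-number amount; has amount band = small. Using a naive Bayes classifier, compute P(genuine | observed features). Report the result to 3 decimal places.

0.158

fraudulent: 0.5 × 0.7 × (1−0.05) × 0.55 = 0.182875
genuine: 0.5 × 0.25 × (1−0.45) × 0.5 = 0.034375
P(genuine | x) = 0.034375 / 0.21725 ≈ 0.158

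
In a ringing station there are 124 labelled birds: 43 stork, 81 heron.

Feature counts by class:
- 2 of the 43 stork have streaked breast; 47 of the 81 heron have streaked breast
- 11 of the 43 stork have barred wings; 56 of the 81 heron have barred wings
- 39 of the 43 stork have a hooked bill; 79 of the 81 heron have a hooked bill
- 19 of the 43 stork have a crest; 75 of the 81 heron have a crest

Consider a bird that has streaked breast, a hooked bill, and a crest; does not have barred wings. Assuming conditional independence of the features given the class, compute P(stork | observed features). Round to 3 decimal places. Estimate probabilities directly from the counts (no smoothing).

0.044

stork: (43/124) × (2/43) × (32/43) × (39/43) × (19/43) ≈ 0.00481029
heron: (81/124) × (47/81) × (25/81) × (79/81) × (75/81) ≈ 0.105645
P(stork | x) = 0.00481029 / 0.11045529 ≈ 0.044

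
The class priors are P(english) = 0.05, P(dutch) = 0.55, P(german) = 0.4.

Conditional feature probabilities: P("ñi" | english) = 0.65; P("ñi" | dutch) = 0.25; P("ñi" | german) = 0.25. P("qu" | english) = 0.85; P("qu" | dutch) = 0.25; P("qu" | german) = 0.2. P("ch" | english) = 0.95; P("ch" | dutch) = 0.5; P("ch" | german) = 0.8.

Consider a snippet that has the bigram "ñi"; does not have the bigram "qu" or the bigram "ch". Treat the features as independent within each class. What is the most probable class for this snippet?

dutch

english: 0.05 × 0.65 × (1−0.85) × (1−0.95) = 0.00024375
dutch: 0.55 × 0.25 × (1−0.25) × (1−0.5) = 0.0515625
german: 0.4 × 0.25 × (1−0.2) × (1−0.8) = 0.016
Highest score → dutch.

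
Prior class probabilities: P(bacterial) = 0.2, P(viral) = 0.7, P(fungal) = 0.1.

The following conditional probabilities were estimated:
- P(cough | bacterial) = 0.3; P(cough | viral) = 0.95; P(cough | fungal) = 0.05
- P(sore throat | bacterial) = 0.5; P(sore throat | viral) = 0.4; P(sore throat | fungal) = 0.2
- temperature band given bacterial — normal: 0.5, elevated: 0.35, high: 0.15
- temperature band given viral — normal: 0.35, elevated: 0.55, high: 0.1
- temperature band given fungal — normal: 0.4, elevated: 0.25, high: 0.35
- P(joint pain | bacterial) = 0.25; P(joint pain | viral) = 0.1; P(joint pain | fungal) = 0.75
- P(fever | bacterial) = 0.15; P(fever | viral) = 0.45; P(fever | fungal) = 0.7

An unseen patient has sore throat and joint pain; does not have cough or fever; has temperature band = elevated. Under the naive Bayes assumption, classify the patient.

bacterial: 0.2 × (1−0.3) × 0.5 × 0.35 × 0.25 × (1−0.15) = 0.00520625
viral: 0.7 × (1−0.95) × 0.4 × 0.55 × 0.1 × (1−0.45) = 0.0004235
fungal: 0.1 × (1−0.05) × 0.2 × 0.25 × 0.75 × (1−0.7) = 0.00106875
Highest score → bacterial.

bacterial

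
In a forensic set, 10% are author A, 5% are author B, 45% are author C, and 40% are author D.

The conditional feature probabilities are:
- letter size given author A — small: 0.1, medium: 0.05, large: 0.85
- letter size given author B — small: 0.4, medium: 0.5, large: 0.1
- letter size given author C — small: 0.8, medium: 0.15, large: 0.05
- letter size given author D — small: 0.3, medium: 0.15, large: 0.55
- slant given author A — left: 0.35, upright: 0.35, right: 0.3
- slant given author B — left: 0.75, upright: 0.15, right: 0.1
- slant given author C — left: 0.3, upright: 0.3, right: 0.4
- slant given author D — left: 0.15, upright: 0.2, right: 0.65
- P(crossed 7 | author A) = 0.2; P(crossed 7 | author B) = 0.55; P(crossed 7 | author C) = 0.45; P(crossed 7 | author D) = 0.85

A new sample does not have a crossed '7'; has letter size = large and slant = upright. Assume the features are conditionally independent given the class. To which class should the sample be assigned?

author A: 0.1 × 0.85 × 0.35 × (1−0.2) = 0.0238
author B: 0.05 × 0.1 × 0.15 × (1−0.55) = 0.0003375
author C: 0.45 × 0.05 × 0.3 × (1−0.45) = 0.0037125
author D: 0.4 × 0.55 × 0.2 × (1−0.85) = 0.0066
Highest score → author A.

author A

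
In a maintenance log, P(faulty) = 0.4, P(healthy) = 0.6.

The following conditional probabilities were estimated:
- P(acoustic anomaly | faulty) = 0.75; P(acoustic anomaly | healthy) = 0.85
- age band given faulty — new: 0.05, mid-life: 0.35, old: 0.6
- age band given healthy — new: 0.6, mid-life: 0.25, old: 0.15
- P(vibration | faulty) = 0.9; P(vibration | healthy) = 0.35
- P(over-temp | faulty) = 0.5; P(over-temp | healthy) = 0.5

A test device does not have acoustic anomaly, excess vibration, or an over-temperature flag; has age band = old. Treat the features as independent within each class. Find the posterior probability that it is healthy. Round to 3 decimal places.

faulty: 0.4 × (1−0.75) × 0.6 × (1−0.9) × (1−0.5) = 0.003
healthy: 0.6 × (1−0.85) × 0.15 × (1−0.35) × (1−0.5) = 0.0043875
P(healthy | x) = 0.0043875 / 0.0073875 ≈ 0.594

0.594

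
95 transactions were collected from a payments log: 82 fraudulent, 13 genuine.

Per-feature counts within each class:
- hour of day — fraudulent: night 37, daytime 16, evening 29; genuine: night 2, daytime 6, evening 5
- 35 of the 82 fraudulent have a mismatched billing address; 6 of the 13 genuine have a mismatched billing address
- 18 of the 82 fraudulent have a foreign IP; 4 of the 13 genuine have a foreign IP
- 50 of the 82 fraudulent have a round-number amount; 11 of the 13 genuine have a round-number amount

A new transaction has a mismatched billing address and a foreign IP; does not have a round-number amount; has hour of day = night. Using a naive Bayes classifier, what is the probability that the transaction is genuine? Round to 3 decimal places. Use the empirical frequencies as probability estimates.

0.031

fraudulent: (82/95) × (37/82) × (35/82) × (18/82) × (32/82) ≈ 0.0142406
genuine: (13/95) × (2/13) × (6/13) × (4/13) × (2/13) ≈ 0.000459957
P(genuine | x) = 0.000459957 / 0.014700557 ≈ 0.031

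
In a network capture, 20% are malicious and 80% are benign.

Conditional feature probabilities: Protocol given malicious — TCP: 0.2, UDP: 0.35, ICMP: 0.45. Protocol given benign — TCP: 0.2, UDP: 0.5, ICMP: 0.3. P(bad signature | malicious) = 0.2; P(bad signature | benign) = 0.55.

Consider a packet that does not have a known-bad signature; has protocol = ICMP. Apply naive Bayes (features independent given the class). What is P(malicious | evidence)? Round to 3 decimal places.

malicious: 0.2 × 0.45 × (1−0.2) = 0.072
benign: 0.8 × 0.3 × (1−0.55) = 0.108
P(malicious | x) = 0.072 / 0.18 ≈ 0.400

0.400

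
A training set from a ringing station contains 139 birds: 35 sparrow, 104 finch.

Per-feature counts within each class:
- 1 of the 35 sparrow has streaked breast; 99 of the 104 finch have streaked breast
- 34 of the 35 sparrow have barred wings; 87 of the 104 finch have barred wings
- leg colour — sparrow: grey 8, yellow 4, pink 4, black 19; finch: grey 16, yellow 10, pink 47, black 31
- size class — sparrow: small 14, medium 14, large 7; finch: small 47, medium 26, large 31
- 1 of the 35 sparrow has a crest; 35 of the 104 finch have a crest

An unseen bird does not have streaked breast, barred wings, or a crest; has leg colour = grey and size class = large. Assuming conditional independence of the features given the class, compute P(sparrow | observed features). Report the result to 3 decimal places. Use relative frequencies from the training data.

sparrow: (35/139) × (34/35) × (1/35) × (8/35) × (7/35) × (34/35) ≈ 0.000310355
finch: (104/139) × (5/104) × (17/104) × (16/104) × (31/104) × (69/104) ≈ 0.000178896
P(sparrow | x) = 0.000310355 / 0.000489251 ≈ 0.634

0.634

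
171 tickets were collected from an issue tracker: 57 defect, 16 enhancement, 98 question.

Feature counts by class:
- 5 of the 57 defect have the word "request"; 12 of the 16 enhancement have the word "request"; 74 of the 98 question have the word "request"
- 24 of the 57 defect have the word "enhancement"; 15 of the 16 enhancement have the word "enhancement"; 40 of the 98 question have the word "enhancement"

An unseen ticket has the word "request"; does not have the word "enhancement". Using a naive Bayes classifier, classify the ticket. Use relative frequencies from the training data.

defect: (57/171) × (5/57) × (33/57) ≈ 0.0169283
enhancement: (16/171) × (12/16) × (1/16) ≈ 0.00438596
question: (98/171) × (74/98) × (58/98) ≈ 0.256116
Highest score → question.

question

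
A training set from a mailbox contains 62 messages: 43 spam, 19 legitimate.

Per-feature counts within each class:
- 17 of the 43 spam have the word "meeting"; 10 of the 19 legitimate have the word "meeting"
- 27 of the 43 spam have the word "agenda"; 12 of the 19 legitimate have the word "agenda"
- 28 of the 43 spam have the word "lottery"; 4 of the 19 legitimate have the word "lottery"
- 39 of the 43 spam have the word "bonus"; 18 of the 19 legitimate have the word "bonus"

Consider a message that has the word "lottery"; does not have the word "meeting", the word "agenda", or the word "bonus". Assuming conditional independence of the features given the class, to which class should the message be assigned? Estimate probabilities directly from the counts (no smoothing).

spam: (43/62) × (26/43) × (16/43) × (28/43) × (4/43) ≈ 0.0094518
legitimate: (19/62) × (9/19) × (7/19) × (4/19) × (1/19) ≈ 0.000592581
Highest score → spam.

spam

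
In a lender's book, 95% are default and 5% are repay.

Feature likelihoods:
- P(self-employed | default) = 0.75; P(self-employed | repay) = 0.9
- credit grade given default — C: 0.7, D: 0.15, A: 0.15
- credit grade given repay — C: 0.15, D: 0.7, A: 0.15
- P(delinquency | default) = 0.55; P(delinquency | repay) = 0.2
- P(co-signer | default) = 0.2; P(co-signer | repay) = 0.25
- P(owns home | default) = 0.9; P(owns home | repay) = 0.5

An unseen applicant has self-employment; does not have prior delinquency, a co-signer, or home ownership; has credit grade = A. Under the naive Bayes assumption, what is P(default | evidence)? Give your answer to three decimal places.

0.655

default: 0.95 × 0.75 × 0.15 × (1−0.55) × (1−0.2) × (1−0.9) = 0.0038475
repay: 0.05 × 0.9 × 0.15 × (1−0.2) × (1−0.25) × (1−0.5) = 0.002025
P(default | x) = 0.0038475 / 0.0058725 ≈ 0.655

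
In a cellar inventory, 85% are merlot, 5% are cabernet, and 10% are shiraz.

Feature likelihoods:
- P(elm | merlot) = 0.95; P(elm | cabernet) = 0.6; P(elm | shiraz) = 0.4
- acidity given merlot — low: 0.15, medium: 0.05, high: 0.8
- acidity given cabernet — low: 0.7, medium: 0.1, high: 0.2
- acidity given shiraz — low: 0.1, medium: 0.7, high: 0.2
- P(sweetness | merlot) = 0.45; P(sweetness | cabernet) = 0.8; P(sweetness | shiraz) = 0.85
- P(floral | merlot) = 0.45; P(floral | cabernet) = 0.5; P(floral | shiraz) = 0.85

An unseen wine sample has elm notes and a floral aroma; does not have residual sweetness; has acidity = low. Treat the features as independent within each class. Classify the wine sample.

merlot: 0.85 × 0.95 × 0.15 × (1−0.45) × 0.45 = 0.0299784375
cabernet: 0.05 × 0.6 × 0.7 × (1−0.8) × 0.5 = 0.0021
shiraz: 0.1 × 0.4 × 0.1 × (1−0.85) × 0.85 = 0.00051
Highest score → merlot.

merlot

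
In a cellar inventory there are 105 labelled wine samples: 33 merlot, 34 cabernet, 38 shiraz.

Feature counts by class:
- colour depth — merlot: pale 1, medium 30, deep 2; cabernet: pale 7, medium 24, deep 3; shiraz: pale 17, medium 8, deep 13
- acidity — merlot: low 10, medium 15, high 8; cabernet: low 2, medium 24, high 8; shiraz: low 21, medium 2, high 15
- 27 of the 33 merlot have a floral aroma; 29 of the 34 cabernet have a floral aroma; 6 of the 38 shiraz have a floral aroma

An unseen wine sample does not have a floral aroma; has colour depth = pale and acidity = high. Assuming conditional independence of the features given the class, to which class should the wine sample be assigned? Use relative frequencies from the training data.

merlot: (33/105) × (1/33) × (8/33) × (6/33) ≈ 0.000419782
cabernet: (34/105) × (7/34) × (8/34) × (5/34) ≈ 0.00230681
shiraz: (38/105) × (17/38) × (15/38) × (32/38) ≈ 0.0538188
Highest score → shiraz.

shiraz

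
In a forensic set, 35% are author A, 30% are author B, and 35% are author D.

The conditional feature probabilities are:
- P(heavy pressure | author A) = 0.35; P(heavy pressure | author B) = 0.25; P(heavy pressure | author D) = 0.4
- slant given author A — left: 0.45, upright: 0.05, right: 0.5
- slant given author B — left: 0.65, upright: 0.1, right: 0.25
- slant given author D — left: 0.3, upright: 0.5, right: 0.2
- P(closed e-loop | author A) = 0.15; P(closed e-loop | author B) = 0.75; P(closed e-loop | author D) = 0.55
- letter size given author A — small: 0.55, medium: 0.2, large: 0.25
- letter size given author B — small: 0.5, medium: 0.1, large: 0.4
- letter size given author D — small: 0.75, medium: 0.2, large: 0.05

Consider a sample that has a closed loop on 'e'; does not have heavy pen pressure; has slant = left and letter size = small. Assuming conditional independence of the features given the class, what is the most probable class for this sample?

author A: 0.35 × (1−0.35) × 0.45 × 0.15 × 0.55 = 0.0084459375
author B: 0.3 × (1−0.25) × 0.65 × 0.75 × 0.5 = 0.05484375
author D: 0.35 × (1−0.4) × 0.3 × 0.55 × 0.75 = 0.0259875
Highest score → author B.

author B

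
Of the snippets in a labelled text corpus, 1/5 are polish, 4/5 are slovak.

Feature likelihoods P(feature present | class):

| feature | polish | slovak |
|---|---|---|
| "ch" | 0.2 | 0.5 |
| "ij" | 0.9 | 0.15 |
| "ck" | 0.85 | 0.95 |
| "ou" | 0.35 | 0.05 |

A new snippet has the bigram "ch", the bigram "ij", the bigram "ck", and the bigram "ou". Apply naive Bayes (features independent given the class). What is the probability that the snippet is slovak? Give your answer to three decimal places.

polish: 0.2 × 0.2 × 0.9 × 0.85 × 0.35 = 0.01071
slovak: 0.8 × 0.5 × 0.15 × 0.95 × 0.05 = 0.00285
P(slovak | x) = 0.00285 / 0.01356 ≈ 0.210

0.210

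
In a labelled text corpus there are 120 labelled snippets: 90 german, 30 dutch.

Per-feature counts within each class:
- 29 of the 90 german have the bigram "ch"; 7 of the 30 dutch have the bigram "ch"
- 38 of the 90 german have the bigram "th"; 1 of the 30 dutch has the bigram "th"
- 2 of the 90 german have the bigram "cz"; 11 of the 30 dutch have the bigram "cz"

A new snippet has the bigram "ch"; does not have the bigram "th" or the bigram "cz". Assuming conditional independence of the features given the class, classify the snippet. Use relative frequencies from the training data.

german

german: (90/120) × (29/90) × (52/90) × (88/90) ≈ 0.136527
dutch: (30/120) × (7/30) × (29/30) × (19/30) ≈ 0.035713
Highest score → german.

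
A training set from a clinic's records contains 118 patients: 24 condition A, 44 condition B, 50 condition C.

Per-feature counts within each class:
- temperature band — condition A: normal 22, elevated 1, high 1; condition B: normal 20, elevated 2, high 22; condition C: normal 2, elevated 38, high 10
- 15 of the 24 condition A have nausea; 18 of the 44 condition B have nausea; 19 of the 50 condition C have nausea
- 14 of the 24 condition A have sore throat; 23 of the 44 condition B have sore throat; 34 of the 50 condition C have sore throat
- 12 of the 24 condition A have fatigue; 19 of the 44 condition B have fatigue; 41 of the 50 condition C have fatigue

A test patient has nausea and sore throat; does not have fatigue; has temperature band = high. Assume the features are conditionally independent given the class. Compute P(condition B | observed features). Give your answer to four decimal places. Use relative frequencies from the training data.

0.8050

condition A: (24/118) × (1/24) × (15/24) × (14/24) × (12/24) ≈ 0.00154484
condition B: (44/118) × (22/44) × (18/44) × (23/44) × (25/44) ≈ 0.0226529
condition C: (50/118) × (10/50) × (19/50) × (34/50) × (9/50) ≈ 0.00394169
P(condition B | x) = 0.0226529 / 0.02813943 ≈ 0.8050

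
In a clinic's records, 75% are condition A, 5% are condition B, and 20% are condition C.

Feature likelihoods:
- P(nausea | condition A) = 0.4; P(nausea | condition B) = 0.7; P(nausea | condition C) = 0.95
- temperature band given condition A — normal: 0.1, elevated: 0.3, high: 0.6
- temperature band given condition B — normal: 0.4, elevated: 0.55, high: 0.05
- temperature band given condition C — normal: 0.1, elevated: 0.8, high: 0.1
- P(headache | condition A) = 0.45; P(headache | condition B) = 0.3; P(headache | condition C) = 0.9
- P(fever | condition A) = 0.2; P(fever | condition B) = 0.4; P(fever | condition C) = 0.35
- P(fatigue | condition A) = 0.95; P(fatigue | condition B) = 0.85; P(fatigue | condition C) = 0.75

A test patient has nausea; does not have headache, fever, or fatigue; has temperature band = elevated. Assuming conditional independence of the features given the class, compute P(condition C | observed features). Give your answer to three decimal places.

condition A: 0.75 × 0.4 × 0.3 × (1−0.45) × (1−0.2) × (1−0.95) = 0.00198
condition B: 0.05 × 0.7 × 0.55 × (1−0.3) × (1−0.4) × (1−0.85) = 0.00121275
condition C: 0.2 × 0.95 × 0.8 × (1−0.9) × (1−0.35) × (1−0.75) = 0.00247
P(condition C | x) = 0.00247 / 0.00566275 ≈ 0.436

0.436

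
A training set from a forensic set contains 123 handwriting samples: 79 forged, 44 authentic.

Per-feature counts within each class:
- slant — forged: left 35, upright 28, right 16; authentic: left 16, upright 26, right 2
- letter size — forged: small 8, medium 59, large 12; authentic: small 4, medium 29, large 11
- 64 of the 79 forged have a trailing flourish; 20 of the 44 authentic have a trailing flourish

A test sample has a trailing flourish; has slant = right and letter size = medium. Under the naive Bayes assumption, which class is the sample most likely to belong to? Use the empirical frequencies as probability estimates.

forged

forged: (79/123) × (16/79) × (59/79) × (64/79) ≈ 0.0787033
authentic: (44/123) × (2/44) × (29/44) × (20/44) ≈ 0.00487133
Highest score → forged.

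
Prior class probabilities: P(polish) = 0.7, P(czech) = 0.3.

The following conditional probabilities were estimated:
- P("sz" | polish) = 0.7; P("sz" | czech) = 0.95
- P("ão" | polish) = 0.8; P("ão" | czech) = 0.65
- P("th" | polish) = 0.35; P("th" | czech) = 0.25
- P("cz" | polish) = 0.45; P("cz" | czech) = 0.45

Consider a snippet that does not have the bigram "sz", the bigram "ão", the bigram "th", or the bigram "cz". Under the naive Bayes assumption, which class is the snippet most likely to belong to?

polish

polish: 0.7 × (1−0.7) × (1−0.8) × (1−0.35) × (1−0.45) = 0.015015
czech: 0.3 × (1−0.95) × (1−0.65) × (1−0.25) × (1−0.45) = 0.002165625
Highest score → polish.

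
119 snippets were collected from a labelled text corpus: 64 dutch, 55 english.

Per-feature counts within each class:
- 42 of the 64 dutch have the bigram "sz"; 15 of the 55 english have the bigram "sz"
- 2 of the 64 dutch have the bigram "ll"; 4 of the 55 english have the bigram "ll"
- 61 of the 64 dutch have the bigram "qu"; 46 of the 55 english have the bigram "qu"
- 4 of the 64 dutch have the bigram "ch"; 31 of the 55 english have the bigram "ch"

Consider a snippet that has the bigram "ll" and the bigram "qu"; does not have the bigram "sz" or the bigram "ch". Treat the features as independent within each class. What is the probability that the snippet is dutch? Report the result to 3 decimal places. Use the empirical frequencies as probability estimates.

0.367

dutch: (64/119) × (22/64) × (2/64) × (61/64) × (60/64) ≈ 0.00516234
english: (55/119) × (40/55) × (4/55) × (46/55) × (24/55) ≈ 0.00892183
P(dutch | x) = 0.00516234 / 0.01408417 ≈ 0.367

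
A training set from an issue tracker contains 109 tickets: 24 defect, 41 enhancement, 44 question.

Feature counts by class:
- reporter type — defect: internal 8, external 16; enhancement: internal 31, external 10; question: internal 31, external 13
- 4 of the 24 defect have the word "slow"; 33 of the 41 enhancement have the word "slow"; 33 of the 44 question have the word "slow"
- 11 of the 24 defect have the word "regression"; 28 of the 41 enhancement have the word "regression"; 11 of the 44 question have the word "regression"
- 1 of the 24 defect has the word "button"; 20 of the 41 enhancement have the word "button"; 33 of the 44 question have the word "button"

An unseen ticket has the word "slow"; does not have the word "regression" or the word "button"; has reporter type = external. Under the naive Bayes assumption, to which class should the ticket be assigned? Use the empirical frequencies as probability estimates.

question

defect: (24/109) × (16/24) × (4/24) × (13/24) × (23/24) ≈ 0.0126996
enhancement: (41/109) × (10/41) × (33/41) × (13/41) × (21/41) ≈ 0.0119922
question: (44/109) × (13/44) × (33/44) × (33/44) × (11/44) ≈ 0.0167718
Highest score → question.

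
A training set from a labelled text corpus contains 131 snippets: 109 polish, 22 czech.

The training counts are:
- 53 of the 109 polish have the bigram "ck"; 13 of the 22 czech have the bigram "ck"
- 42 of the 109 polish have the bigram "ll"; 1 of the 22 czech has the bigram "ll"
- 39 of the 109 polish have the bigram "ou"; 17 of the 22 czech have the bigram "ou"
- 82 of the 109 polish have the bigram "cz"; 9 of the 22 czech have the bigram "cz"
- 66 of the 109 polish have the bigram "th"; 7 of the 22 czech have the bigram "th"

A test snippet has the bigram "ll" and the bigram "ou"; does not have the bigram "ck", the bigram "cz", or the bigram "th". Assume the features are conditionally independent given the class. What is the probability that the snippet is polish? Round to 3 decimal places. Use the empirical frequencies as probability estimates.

0.856

polish: (109/131) × (56/109) × (42/109) × (39/109) × (27/109) × (43/109) ≈ 0.00575913
czech: (22/131) × (9/22) × (1/22) × (17/22) × (13/22) × (15/22) ≈ 0.000972219
P(polish | x) = 0.00575913 / 0.006731349 ≈ 0.856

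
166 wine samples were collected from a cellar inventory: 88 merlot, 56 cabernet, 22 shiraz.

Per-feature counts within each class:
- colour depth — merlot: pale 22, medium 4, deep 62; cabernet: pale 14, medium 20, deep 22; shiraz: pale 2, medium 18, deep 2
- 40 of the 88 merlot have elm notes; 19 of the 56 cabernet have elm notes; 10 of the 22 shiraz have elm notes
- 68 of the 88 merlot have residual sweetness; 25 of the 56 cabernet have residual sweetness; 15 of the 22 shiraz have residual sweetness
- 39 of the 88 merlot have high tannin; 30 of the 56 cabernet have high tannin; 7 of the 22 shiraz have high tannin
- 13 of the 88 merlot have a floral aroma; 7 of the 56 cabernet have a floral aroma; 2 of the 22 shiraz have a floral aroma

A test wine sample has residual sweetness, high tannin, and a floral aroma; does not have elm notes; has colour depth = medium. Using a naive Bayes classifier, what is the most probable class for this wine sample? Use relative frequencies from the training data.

merlot: (88/166) × (4/88) × (48/88) × (68/88) × (39/88) × (13/88) ≈ 0.000664935
cabernet: (56/166) × (20/56) × (37/56) × (25/56) × (30/56) × (7/56) ≈ 0.00237975
shiraz: (22/166) × (18/22) × (12/22) × (15/22) × (7/22) × (2/22) ≈ 0.00116647
Highest score → cabernet.

cabernet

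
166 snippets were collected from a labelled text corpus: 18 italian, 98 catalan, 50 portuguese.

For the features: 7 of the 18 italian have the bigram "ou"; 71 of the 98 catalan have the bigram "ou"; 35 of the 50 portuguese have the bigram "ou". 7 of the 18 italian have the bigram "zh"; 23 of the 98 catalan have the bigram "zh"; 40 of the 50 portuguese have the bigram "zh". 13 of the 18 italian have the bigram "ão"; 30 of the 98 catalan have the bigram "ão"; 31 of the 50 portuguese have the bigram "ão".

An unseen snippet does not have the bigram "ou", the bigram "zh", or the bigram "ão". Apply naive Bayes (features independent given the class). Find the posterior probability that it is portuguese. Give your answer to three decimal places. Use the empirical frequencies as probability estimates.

0.066

italian: (18/166) × (11/18) × (11/18) × (5/18) ≈ 0.0112487
catalan: (98/166) × (27/98) × (75/98) × (68/98) ≈ 0.0863721
portuguese: (50/166) × (15/50) × (10/50) × (19/50) ≈ 0.00686747
P(portuguese | x) = 0.00686747 / 0.10448827 ≈ 0.066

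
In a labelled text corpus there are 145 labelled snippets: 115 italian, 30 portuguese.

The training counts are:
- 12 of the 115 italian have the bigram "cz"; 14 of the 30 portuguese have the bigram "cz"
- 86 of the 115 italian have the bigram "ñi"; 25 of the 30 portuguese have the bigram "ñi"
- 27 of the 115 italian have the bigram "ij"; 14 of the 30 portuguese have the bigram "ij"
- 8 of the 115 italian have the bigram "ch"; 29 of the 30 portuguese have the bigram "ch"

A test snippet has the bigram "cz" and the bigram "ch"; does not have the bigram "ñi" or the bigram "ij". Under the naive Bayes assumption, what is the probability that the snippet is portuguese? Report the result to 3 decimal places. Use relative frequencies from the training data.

0.882

italian: (115/145) × (12/115) × (29/115) × (88/115) × (8/115) ≈ 0.00111094
portuguese: (30/145) × (14/30) × (5/30) × (16/30) × (29/30) ≈ 0.0082963
P(portuguese | x) = 0.0082963 / 0.00940724 ≈ 0.882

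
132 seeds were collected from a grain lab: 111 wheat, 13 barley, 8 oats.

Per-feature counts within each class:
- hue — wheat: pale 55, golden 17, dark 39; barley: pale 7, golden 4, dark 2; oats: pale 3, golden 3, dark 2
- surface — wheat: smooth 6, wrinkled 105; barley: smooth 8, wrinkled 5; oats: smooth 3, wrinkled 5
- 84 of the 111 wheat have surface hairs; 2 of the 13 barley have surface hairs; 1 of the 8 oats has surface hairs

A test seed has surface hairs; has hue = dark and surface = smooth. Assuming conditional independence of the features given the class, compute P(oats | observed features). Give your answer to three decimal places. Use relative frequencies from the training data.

0.050

wheat: (111/132) × (39/111) × (6/111) × (84/111) ≈ 0.0120858
barley: (13/132) × (2/13) × (8/13) × (2/13) ≈ 0.00143446
oats: (8/132) × (2/8) × (3/8) × (1/8) ≈ 0.000710227
P(oats | x) = 0.000710227 / 0.014230487 ≈ 0.050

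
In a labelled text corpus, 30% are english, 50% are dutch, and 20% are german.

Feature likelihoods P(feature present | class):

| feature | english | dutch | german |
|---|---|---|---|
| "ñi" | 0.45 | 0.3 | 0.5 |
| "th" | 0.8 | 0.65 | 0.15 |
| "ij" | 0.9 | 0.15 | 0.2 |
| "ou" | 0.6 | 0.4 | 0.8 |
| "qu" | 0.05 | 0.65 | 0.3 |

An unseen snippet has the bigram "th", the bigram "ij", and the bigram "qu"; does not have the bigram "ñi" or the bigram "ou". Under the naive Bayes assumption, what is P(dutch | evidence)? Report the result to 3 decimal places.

0.839

english: 0.3 × (1−0.45) × 0.8 × 0.9 × (1−0.6) × 0.05 = 0.002376
dutch: 0.5 × (1−0.3) × 0.65 × 0.15 × (1−0.4) × 0.65 = 0.01330875
german: 0.2 × (1−0.5) × 0.15 × 0.2 × (1−0.8) × 0.3 = 0.00018
P(dutch | x) = 0.01330875 / 0.01586475 ≈ 0.839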